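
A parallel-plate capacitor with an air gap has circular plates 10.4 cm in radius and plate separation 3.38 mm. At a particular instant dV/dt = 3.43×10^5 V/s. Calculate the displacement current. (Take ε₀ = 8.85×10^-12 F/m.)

3.05×10^-5 A

E = V/d so dE/dt = (dV/dt)/d = 1.015×10^8 V/(m·s), and I_d = ε₀ A dE/dt = (8.85×10^-12)(0.03398)(1.015×10^8) = 3.05×10^-5 A.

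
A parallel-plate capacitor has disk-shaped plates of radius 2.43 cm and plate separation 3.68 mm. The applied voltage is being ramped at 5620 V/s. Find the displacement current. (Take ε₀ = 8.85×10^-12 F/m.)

The field between the plates is E = V/d, so dE/dt = (5620)/(3.68×10^-3 m) = 1.527×10^6 V/(m·s).
I_d = ε₀ A (dE/dt) = (8.85×10^-12)(1.855×10^-3)(1.527×10^6) = 2.51×10^-8 A.

2.51×10^-8 A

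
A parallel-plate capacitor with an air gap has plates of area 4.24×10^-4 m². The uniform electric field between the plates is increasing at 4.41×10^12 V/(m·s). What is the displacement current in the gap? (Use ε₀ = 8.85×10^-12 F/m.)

0.0165 A

The displacement current is ε₀ times dΦ_E/dt = ε₀ A dE/dt = (8.85×10^-12)(4.24×10^-4)(4.41×10^12) = 0.0165 A.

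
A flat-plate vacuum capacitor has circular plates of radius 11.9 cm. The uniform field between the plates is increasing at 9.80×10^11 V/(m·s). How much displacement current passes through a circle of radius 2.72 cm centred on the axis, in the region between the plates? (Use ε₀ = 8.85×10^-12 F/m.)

Through the whole plate area (πR² = 0.04449 m²), I_d = ε₀ πR² dE/dt = 0.3859 A.
The field is uniform, so I_d,enc = I_d (r/R)² = (0.3859)(2.72/11.9)² = 0.0202 A.

0.0202 A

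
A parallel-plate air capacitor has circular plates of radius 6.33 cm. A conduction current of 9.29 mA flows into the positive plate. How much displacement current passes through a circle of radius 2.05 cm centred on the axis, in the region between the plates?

By continuity the displacement current in the gap matches the conduction current: I_d = 9.29×10^-3 A.
Through an area πr² the displacement current is I_d·(πr²/πR²) = I_d (r/R)² = 9.74×10^-4 A.

9.74×10^-4 A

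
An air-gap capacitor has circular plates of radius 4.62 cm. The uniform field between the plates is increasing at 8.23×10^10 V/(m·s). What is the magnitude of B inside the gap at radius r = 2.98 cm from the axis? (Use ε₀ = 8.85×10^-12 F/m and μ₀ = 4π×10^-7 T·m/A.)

1.36×10^-8 T

Total displacement current: I_d = ε₀(πR²)(dE/dt) = (8.85×10^-12)(6.706×10^-3)(8.23×10^10) = 4.884×10^-3 A.
For r < R the Ampère–Maxwell law gives B(2πr) = μ₀ I_d (r²/R²), so B = μ₀ I_d r/(2πR²) = (4π×10^-7)(4.884×10^-3)(0.0298)/(2π·0.0462²) = 1.36×10^-8 T.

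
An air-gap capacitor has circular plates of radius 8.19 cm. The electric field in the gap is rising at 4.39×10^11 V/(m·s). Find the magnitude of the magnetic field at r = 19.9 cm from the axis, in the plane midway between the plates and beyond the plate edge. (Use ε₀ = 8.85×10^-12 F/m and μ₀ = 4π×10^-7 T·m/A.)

8.23×10^-8 T

Total displacement current: I_d = ε₀(πR²)(dE/dt) = (8.85×10^-12)(0.02107)(4.39×10^11) = 0.08186 A.
Outside the plates the loop encloses all of I_d, so B·2πr = μ₀ I_d and B = 8.23×10^-8 T.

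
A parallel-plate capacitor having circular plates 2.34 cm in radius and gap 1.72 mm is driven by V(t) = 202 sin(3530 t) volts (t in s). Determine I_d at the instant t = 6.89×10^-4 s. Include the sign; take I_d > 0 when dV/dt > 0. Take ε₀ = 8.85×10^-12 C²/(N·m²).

dE/dt = (V₀ω/d)·cos(ωt) with ωt = 2.43217 rad: (202)(3530)(-0.7587)/(1.72×10^-3) = -3.145×10^8 V/(m·s).
I_d = ε₀ A dE/dt = (8.85×10^-12)(1.720×10^-3)(-3.145×10^8) = -4.79×10^-6 A.

-4.79×10^-6 A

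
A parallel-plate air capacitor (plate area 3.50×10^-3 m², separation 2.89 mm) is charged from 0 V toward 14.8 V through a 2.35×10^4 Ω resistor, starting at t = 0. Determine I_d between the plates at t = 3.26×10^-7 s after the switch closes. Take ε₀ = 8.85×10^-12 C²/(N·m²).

C = ε₀A/d = (8.85×10^-12)(3.50×10^-3)/(2.89×10^-3) = 1.072×10^-11 F, so τ = RC = 2.519×10^-7 s.
The conduction current is I(t) = (V₀/R) e^(−t/τ), and the displacement current between the plates equals it.
t/τ = 1.294; I_d = (14.8/2.35×10^4) · e^(−1.294) = (6.298×10^-4)(0.2742) = 1.73×10^-4 A.

1.73×10^-4 A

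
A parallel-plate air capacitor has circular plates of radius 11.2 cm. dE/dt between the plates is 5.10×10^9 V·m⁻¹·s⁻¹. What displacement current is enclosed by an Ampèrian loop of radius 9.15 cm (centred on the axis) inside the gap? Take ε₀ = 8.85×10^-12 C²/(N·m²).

Through the whole plate area (πR² = 0.03941 m²), I_d = ε₀ πR² dE/dt = 1.779×10^-3 A.
Since J_d is uniform, the enclosed fraction is (r/R)² = 0.6674, giving I_d,enc = 1.19×10^-3 A.

1.19×10^-3 A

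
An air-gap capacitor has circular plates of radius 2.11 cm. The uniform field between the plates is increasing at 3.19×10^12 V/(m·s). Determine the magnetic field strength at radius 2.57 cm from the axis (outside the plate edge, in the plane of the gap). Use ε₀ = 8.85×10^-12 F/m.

3.07×10^-7 T

I_d = ε₀ dΦ_E/dt = ε₀ πR² (dE/dt) = (8.85×10^-12)(1.399×10^-3)(3.19×10^12) = 0.03950 A through the full plate area.
For r ≥ R the full I_d is enclosed: B = μ₀ I_d/(2πr) = (4π×10^-7)(0.03950)/(2π·0.0257) = 3.07×10^-7 T.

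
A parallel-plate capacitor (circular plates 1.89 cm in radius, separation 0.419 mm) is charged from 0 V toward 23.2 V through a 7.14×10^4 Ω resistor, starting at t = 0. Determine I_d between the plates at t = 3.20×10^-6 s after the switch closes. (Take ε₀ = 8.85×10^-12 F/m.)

4.90×10^-5 A

With C = ε₀A/d = (8.85×10^-12)(1.122×10^-3)/(4.19×10^-4) = 2.370×10^-11 F, the time constant is τ = RC = 1.692×10^-6 s, so t/τ = 1.891 and e^(−t/τ) = 0.1509.
I_d = I_cond = (V₀/R) e^(−t/τ) = (3.249×10^-4)(0.1509) = 4.90×10^-5 A.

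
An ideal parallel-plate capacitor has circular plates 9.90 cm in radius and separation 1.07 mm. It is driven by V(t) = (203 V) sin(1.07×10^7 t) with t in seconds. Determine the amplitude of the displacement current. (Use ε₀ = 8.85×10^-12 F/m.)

(dE/dt)_max = V₀ω/d = 2.030×10^12 V/(m·s); ω = 1.07×10^7 rad/s.
I_d,max = ε₀ A (dE/dt)_max = (8.85×10^-12)(0.03079)(2.030×10^12) = 0.553 A.

0.553 A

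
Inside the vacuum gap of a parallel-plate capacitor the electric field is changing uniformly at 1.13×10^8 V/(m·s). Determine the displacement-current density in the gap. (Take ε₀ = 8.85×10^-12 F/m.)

1.00×10^-3 A/m²

The displacement-current density is ε₀ ∂E/∂t = (8.85×10^-12)(1.13×10^8) = 1.00×10^-3 A/m².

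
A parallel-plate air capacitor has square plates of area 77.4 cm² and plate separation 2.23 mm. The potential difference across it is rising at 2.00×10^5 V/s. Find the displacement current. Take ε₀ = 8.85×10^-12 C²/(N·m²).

The displacement current equals the charging current C dV/dt. With C = ε₀A/d = (8.85×10^-12)(7.74×10^-3)/(2.23×10^-3) = 3.072×10^-11 F, I_d = (3.072×10^-11)(2.00×10^5) = 6.14×10^-6 A.

6.14×10^-6 A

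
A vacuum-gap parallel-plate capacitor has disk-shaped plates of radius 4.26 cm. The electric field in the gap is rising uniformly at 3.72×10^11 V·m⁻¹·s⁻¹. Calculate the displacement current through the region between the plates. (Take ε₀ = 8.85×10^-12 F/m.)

0.0188 A

I_d = ε₀ A (dE/dt) = (8.85×10^-12)(5.701×10^-3 m²)(3.72×10^11) = 0.0188 A.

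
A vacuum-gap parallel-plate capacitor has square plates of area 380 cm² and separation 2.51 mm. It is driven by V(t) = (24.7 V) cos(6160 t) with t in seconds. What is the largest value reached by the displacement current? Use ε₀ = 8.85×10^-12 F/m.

The displacement current equals the conduction current C dV/dt, which peaks at C V₀ ω.
With C = ε₀A/d = (8.85×10^-12)(0.0380)/(2.51×10^-3) = 1.340×10^-10 F and ω = 6160 rad/s, I_d,max = (1.340×10^-10)(24.7)(6160) = 2.04×10^-5 A.

2.04×10^-5 A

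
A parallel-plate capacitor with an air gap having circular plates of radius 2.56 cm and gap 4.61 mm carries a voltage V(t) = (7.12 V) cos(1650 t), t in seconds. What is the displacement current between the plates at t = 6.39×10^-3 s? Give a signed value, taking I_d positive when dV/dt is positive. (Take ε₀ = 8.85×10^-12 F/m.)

4.18×10^-8 A

dE/dt = (V₀ω/d)·−sin(ωt) with ωt = 10.5435 rad: (7.12)(1650)(0.8995)/(4.61×10^-3) = 2.292×10^6 V/(m·s).
I_d = ε₀ A dE/dt = (8.85×10^-12)(2.059×10^-3)(2.292×10^6) = 4.18×10^-8 A.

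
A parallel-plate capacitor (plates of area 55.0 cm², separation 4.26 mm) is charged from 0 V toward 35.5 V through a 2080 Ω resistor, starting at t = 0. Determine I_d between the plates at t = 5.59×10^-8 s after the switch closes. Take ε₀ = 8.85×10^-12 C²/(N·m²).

1.62×10^-3 A

With C = ε₀A/d = (8.85×10^-12)(5.50×10^-3)/(4.26×10^-3) = 1.143×10^-11 F, the time constant is τ = RC = 2.377×10^-8 s, so t/τ = 2.352 and e^(−t/τ) = 0.09518.
I_d = I_cond = (V₀/R) e^(−t/τ) = (0.01707)(0.09518) = 1.62×10^-3 A.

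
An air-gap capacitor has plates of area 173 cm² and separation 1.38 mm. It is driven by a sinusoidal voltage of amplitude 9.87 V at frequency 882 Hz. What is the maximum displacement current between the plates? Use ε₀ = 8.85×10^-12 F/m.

(dE/dt)_max = V₀ω/d = 3.964×10^7 V/(m·s); ω = 2πf = 5542 rad/s.
I_d,max = ε₀ A (dE/dt)_max = (8.85×10^-12)(0.0173)(3.964×10^7) = 6.07×10^-6 A.

6.07×10^-6 A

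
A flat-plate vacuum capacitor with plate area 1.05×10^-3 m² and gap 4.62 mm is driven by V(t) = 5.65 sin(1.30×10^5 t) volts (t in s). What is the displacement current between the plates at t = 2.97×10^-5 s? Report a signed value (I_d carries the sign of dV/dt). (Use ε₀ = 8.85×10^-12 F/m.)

-1.11×10^-6 A

dE/dt = (V₀ω/d)·cos(ωt) with ωt = 3.861 rad: (5.65)(1.30×10^5)(-0.7522)/(4.62×10^-3) = -1.196×10^8 V/(m·s).
I_d = ε₀ A dE/dt = (8.85×10^-12)(1.05×10^-3)(-1.196×10^8) = -1.11×10^-6 A.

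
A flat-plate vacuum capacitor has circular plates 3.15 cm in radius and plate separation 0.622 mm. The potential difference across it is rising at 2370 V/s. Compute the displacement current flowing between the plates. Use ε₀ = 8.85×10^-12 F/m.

The field between the plates is E = V/d, so dE/dt = (2370)/(6.22×10^-4 m) = 3.810×10^6 V/(m·s).
I_d = ε₀ A (dE/dt) = (8.85×10^-12)(3.117×10^-3)(3.810×10^6) = 1.05×10^-7 A.

1.05×10^-7 A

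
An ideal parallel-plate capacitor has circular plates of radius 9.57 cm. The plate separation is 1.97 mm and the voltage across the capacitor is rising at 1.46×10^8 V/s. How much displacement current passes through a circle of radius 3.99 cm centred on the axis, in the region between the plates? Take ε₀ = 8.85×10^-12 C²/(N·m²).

With E = V/d, dE/dt = 7.411×10^10 V/(m·s) and πR² = 0.02877 m², giving I_d = ε₀ πR² dE/dt = 0.01887 A.
The field is uniform, so I_d,enc = I_d (r/R)² = (0.01887)(3.99/9.57)² = 3.28×10^-3 A.

3.28×10^-3 A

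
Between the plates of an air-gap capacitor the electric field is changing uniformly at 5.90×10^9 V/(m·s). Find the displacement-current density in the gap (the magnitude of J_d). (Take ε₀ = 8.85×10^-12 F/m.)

The displacement-current density is ε₀ ∂E/∂t = (8.85×10^-12)(5.90×10^9) = 0.0522 A/m².

0.0522 A/m²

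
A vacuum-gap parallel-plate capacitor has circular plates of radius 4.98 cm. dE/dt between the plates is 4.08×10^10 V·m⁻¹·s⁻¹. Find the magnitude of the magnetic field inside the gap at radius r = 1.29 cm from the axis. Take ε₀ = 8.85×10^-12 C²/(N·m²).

Through the whole plate area (πR² = 7.791×10^-3 m²), I_d = ε₀ πR² dE/dt = 2.813×10^-3 A.
∮B·dl = μ₀ I_d,enc with I_d,enc = I_d r²/R² = 1.888×10^-4 A; so B = μ₀ I_d,enc/(2πr) = 2.93×10^-9 T.

2.93×10^-9 T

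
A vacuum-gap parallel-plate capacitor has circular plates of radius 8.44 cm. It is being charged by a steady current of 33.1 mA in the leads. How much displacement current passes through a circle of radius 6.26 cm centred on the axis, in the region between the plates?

No conduction current crosses the gap, so I_d there equals the 0.0331 A in the leads.
The field is uniform, so I_d,enc = I_d (r/R)² = (0.0331)(6.26/8.44)² = 0.0182 A.

0.0182 A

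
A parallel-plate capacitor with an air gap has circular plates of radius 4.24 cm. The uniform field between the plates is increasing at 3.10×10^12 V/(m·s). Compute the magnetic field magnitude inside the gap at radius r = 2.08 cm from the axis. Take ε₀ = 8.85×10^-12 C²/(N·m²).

Total displacement current: I_d = ε₀(πR²)(dE/dt) = (8.85×10^-12)(5.648×10^-3)(3.10×10^12) = 0.1550 A.
∮B·dl = μ₀ I_d,enc with I_d,enc = I_d r²/R² = 0.03730 A; so B = μ₀ I_d,enc/(2πr) = 3.59×10^-7 T.

3.59×10^-7 T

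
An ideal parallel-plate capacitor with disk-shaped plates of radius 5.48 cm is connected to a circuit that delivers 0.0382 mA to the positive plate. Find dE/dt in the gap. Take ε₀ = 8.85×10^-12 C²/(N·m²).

By continuity, I_d in the gap equals the 0.0382 mA flowing in the wire.
Then dE/dt = I_d/(ε₀A) = 4.58×10^8 V/(m·s).

4.58×10^8 V/(m·s)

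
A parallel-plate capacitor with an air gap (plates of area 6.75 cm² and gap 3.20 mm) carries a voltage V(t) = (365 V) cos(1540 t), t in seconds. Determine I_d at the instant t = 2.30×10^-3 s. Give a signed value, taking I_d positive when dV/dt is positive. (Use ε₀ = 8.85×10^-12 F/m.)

dV/dt = (365)(1540)·−sin(3.542) = 2.191×10^5 V/s.
I_d = C dV/dt with C = ε₀A/d = (8.85×10^-12)(6.75×10^-4)/(3.20×10^-3) = 1.867×10^-12 F, so I_d = (1.867×10^-12)(2.191×10^5) = 4.09×10^-7 A.

4.09×10^-7 A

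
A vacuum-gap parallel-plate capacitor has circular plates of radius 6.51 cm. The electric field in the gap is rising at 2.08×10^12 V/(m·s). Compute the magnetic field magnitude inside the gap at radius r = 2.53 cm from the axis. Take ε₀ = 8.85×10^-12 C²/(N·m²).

2.93×10^-7 T

Through the whole plate area (πR² = 0.01331 m²), I_d = ε₀ πR² dE/dt = 0.2450 A.
For r < R the Ampère–Maxwell law gives B(2πr) = μ₀ I_d (r²/R²), so B = μ₀ I_d r/(2πR²) = (4π×10^-7)(0.2450)(0.0253)/(2π·0.0651²) = 2.93×10^-7 T.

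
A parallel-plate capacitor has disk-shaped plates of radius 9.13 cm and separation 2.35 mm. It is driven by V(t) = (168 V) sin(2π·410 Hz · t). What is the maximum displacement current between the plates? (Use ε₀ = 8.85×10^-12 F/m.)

4.27×10^-5 A

C = ε₀A/d = (8.85×10^-12)(0.02619)/(2.35×10^-3) = 9.863×10^-11 F; ω = 2πf = 2576 rad/s.
I_d = C dV/dt, so |I_d|_max = C V₀ ω = (9.863×10^-11)(168)(2576) = 4.27×10^-5 A.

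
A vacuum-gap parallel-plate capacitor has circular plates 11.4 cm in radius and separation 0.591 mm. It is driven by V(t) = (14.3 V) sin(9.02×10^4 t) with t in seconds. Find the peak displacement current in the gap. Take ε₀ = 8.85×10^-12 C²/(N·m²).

7.89×10^-4 A

(dE/dt)_max = V₀ω/d = 2.183×10^9 V/(m·s); ω = 9.02×10^4 rad/s.
I_d,max = ε₀ A (dE/dt)_max = (8.85×10^-12)(0.04083)(2.183×10^9) = 7.89×10^-4 A.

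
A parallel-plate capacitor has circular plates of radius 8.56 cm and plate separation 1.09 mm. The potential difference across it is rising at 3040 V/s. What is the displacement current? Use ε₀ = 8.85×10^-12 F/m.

The field between the plates is E = V/d, so dE/dt = (3040)/(1.09×10^-3 m) = 2.789×10^6 V/(m·s).
I_d = ε₀ A (dE/dt) = (8.85×10^-12)(0.02302)(2.789×10^6) = 5.68×10^-7 A.

5.68×10^-7 A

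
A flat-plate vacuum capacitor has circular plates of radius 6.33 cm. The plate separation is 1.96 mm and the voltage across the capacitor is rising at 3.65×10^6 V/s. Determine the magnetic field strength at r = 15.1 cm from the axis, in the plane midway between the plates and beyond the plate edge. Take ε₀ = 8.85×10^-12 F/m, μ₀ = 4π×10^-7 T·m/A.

2.75×10^-10 T

With E = V/d, dE/dt = 1.862×10^9 V/(m·s) and πR² = 0.01259 m², giving I_d = ε₀ πR² dE/dt = 2.075×10^-4 A.
With r > R the enclosed displacement current is the full I_d; B = μ₀ I_d / (2πr) = 2.75×10^-10 T.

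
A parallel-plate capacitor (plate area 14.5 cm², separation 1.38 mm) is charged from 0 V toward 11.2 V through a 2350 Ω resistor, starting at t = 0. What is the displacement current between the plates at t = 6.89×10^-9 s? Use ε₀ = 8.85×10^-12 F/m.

3.48×10^-3 A

C = ε₀A/d = (8.85×10^-12)(1.45×10^-3)/(1.38×10^-3) = 9.299×10^-12 F and τ = RC = 2.185×10^-8 s. I_d in the gap equals the RC charging current.
I_d(t) = (V₀/R) e^(−t/τ) = 4.766×10^-3 · e^(−0.3153) = 3.48×10^-3 A.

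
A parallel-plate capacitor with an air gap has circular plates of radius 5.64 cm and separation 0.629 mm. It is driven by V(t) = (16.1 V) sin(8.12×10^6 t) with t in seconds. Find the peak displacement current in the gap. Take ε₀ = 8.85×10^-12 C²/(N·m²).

0.0184 A

(dE/dt)_max = V₀ω/d = 2.078×10^11 V/(m·s); ω = 8.12×10^6 rad/s.
I_d,max = ε₀ A (dE/dt)_max = (8.85×10^-12)(9.993×10^-3)(2.078×10^11) = 0.0184 A.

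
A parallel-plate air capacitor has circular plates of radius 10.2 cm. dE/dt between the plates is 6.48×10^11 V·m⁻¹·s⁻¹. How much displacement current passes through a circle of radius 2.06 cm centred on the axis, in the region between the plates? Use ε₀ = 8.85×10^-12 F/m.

Through the whole plate area (πR² = 0.03269 m²), I_d = ε₀ πR² dE/dt = 0.1875 A.
Through an area πr² the displacement current is I_d·(πr²/πR²) = I_d (r/R)² = 7.65×10^-3 A.

7.65×10^-3 A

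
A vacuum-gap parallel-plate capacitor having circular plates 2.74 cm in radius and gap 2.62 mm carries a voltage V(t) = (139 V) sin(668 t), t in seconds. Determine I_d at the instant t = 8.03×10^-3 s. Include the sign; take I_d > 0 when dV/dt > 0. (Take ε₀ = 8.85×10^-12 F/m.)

4.49×10^-7 A

C = ε₀A/d = (8.85×10^-12)(2.359×10^-3)/(2.62×10^-3) = 7.968×10^-12 F. dV/dt = V₀ω·cos(ωt); at ωt = 5.36404 rad this factor is 0.6065.
I_d = C dV/dt = (7.968×10^-12)(139)(668)(0.6065) = 4.49×10^-7 A.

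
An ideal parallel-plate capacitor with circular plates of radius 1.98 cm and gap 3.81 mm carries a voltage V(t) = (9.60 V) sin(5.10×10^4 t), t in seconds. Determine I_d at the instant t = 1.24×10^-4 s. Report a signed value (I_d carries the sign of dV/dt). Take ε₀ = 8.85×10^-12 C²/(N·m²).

dV/dt = (9.60)(5.10×10^4)·cos(6.324) = 4.892×10^5 V/s.
I_d = C dV/dt with C = ε₀A/d = (8.85×10^-12)(1.232×10^-3)/(3.81×10^-3) = 2.862×10^-12 F, so I_d = (2.862×10^-12)(4.892×10^5) = 1.40×10^-6 A.

1.40×10^-6 A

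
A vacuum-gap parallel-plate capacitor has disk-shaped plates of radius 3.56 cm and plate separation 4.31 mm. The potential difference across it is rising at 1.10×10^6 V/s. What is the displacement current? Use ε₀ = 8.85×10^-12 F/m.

8.99×10^-6 A

E = V/d so dE/dt = (dV/dt)/d = 2.552×10^8 V/(m·s), and I_d = ε₀ A dE/dt = (8.85×10^-12)(3.982×10^-3)(2.552×10^8) = 8.99×10^-6 A.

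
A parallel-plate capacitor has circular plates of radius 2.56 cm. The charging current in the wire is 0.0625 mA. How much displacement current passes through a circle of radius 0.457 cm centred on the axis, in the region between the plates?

No conduction current crosses the gap, so I_d there equals the 6.25×10^-5 A in the leads.
Since J_d is uniform, the enclosed fraction is (r/R)² = 0.03187, giving I_d,enc = 1.99×10^-6 A.

1.99×10^-6 A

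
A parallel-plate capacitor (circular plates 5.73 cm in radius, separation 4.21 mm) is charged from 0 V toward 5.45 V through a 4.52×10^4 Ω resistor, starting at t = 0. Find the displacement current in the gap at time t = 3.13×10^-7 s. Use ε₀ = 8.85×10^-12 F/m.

C = ε₀A/d = (8.85×10^-12)(0.01031)/(4.21×10^-3) = 2.167×10^-11 F and τ = RC = 9.795×10^-7 s. I_d in the gap equals the RC charging current.
I_d(t) = (V₀/R) e^(−t/τ) = 1.206×10^-4 · e^(−0.3196) = 8.76×10^-5 A.

8.76×10^-5 A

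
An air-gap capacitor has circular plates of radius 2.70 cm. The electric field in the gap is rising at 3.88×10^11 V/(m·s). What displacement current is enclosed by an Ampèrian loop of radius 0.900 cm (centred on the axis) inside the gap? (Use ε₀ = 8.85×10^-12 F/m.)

8.74×10^-4 A

I_d = ε₀ dΦ_E/dt = ε₀ πR² (dE/dt) = (8.85×10^-12)(2.290×10^-3)(3.88×10^11) = 7.863×10^-3 A through the full plate area.
Through an area πr² the displacement current is I_d·(πr²/πR²) = I_d (r/R)² = 8.74×10^-4 A.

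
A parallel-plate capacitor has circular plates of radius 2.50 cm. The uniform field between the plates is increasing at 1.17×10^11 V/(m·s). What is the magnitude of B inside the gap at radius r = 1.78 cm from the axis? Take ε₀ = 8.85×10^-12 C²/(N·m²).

I_d = ε₀ dΦ_E/dt = ε₀ πR² (dE/dt) = (8.85×10^-12)(1.963×10^-3)(1.17×10^11) = 2.033×10^-3 A through the full plate area.
For r < R the Ampère–Maxwell law gives B(2πr) = μ₀ I_d (r²/R²), so B = μ₀ I_d r/(2πR²) = (4π×10^-7)(2.033×10^-3)(0.0178)/(2π·0.0250²) = 1.16×10^-8 T.

1.16×10^-8 T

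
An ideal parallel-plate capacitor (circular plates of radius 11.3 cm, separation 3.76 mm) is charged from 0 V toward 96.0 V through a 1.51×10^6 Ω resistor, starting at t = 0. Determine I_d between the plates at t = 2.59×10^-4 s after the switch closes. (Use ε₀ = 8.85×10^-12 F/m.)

1.03×10^-5 A

C = ε₀A/d = (8.85×10^-12)(0.04011)/(3.76×10^-3) = 9.441×10^-11 F and τ = RC = 1.426×10^-4 s. I_d in the gap equals the RC charging current.
I_d(t) = (V₀/R) e^(−t/τ) = 6.358×10^-5 · e^(−1.816) = 1.03×10^-5 A.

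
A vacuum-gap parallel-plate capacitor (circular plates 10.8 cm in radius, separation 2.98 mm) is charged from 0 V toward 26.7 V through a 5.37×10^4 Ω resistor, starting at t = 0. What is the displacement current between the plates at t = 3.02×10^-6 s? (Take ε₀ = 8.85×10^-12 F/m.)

C = ε₀A/d = (8.85×10^-12)(0.03664)/(2.98×10^-3) = 1.088×10^-10 F and τ = RC = 5.843×10^-6 s. I_d in the gap equals the RC charging current.
I_d(t) = (V₀/R) e^(−t/τ) = 4.972×10^-4 · e^(−0.5169) = 2.97×10^-4 A.

2.97×10^-4 A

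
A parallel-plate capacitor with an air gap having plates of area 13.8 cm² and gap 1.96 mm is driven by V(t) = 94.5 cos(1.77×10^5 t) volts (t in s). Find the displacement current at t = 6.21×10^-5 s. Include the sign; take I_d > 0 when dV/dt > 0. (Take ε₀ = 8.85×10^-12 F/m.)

1.04×10^-4 A

dE/dt = (V₀ω/d)·−sin(ωt) with ωt = 10.9917 rad: (94.5)(1.77×10^5)(1.000)/(1.96×10^-3) = 8.534×10^9 V/(m·s).
I_d = ε₀ A dE/dt = (8.85×10^-12)(1.38×10^-3)(8.534×10^9) = 1.04×10^-4 A.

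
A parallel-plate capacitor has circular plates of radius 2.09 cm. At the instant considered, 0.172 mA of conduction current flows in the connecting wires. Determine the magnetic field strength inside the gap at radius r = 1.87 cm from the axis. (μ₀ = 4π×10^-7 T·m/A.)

1.47×10^-9 T

No conduction current crosses the gap, so I_d there equals the 1.72×10^-4 A in the leads.
For r < R the Ampère–Maxwell law gives B(2πr) = μ₀ I_d (r²/R²), so B = μ₀ I_d r/(2πR²) = (4π×10^-7)(1.72×10^-4)(0.0187)/(2π·0.0209²) = 1.47×10^-9 T.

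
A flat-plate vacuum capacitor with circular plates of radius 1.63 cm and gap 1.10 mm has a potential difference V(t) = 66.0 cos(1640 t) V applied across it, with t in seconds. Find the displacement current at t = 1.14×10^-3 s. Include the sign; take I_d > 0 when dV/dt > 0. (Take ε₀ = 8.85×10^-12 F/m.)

C = ε₀A/d = (8.85×10^-12)(8.347×10^-4)/(1.10×10^-3) = 6.716×10^-12 F. dV/dt = V₀ω·−sin(ωt); at ωt = 1.8696 rad this factor is -0.9557.
I_d = C dV/dt = (6.716×10^-12)(66.0)(1640)(-0.9557) = -6.95×10^-7 A.

-6.95×10^-7 A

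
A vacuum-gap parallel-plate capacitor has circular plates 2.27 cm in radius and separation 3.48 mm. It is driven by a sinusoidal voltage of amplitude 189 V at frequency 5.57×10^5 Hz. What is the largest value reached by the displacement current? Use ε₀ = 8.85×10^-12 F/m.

2.72×10^-3 A

C = ε₀A/d = (8.85×10^-12)(1.619×10^-3)/(3.48×10^-3) = 4.117×10^-12 F; ω = 2πf = 3.500×10^6 rad/s.
I_d = C dV/dt, so |I_d|_max = C V₀ ω = (4.117×10^-12)(189)(3.500×10^6) = 2.72×10^-3 A.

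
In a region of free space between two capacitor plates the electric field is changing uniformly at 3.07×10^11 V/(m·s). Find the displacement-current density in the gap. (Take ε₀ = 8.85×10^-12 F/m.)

2.72 A/m²

J_d = ε₀ dE/dt = (8.85×10^-12)(3.07×10^11) = 2.72 A/m².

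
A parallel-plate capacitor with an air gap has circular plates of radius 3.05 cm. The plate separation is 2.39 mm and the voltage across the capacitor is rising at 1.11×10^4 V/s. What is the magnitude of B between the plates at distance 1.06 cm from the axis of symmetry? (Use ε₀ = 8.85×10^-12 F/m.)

2.74×10^-13 T

dE/dt = (dV/dt)/d = 4.644×10^6 V/(m·s); I_d = ε₀(πR²)(dE/dt) = (8.85×10^-12)(2.922×10^-3)(4.644×10^6) = 1.201×10^-7 A.
An Ampèrian loop of radius r encloses a fraction (r/R)² of I_d. Then B·2πr = μ₀ I_d (r/R)², giving B = μ₀ I_d r/(2πR²) = 2.74×10^-13 T.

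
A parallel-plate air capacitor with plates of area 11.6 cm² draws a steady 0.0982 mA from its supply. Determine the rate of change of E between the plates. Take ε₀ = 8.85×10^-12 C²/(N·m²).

By continuity, I_d in the gap equals the 0.0982 mA flowing in the wire.
Then dE/dt = I_d/(ε₀A) = 9.57×10^9 V/(m·s).

9.57×10^9 V/(m·s)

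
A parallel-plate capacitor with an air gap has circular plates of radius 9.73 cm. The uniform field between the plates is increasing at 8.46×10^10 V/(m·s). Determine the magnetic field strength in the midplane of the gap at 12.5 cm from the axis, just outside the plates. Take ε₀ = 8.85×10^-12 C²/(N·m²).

Total displacement current: I_d = ε₀(πR²)(dE/dt) = (8.85×10^-12)(0.02974)(8.46×10^10) = 0.02227 A.
With r > R the enclosed displacement current is the full I_d; B = μ₀ I_d / (2πr) = 3.56×10^-8 T.

3.56×10^-8 T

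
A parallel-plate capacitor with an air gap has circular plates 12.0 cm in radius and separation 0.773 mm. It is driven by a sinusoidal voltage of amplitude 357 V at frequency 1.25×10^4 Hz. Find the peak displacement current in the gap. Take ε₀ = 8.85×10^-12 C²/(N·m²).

0.0145 A

The displacement current equals the conduction current C dV/dt, which peaks at C V₀ ω.
With C = ε₀A/d = (8.85×10^-12)(0.04524)/(7.73×10^-4) = 5.179×10^-10 F and ω = 2πf = 7.854×10^4 rad/s, I_d,max = (5.179×10^-10)(357)(7.854×10^4) = 0.0145 A.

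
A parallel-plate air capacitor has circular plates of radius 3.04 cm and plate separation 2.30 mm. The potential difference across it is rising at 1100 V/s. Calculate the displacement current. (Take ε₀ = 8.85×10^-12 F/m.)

E = V/d so dE/dt = (dV/dt)/d = 4.783×10^5 V/(m·s), and I_d = ε₀ A dE/dt = (8.85×10^-12)(2.903×10^-3)(4.783×10^5) = 1.23×10^-8 A.

1.23×10^-8 A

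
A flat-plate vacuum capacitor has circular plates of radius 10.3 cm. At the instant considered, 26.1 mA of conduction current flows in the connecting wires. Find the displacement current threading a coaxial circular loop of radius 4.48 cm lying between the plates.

By continuity the displacement current in the gap matches the conduction current: I_d = 0.0261 A.
The field is uniform, so I_d,enc = I_d (r/R)² = (0.0261)(4.48/10.3)² = 4.94×10^-3 A.

4.94×10^-3 A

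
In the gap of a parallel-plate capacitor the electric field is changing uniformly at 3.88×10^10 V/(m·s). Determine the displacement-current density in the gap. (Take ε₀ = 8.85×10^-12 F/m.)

0.343 A/m²

J_d = ε₀ ∂E/∂t, so J_d = 0.343 A/m².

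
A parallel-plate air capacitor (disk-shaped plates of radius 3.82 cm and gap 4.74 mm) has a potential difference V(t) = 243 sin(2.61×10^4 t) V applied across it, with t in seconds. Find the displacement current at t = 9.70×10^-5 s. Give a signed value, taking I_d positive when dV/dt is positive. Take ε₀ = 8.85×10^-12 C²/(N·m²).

dE/dt = (V₀ω/d)·cos(ωt) with ωt = 2.5317 rad: (243)(2.61×10^4)(-0.8197)/(4.74×10^-3) = -1.097×10^9 V/(m·s).
I_d = ε₀ A dE/dt = (8.85×10^-12)(4.584×10^-3)(-1.097×10^9) = -4.45×10^-5 A.

-4.45×10^-5 A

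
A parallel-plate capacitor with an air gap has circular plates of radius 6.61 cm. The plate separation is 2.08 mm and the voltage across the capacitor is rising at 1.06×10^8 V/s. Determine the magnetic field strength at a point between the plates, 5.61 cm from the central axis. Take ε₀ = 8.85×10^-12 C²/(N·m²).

1.59×10^-8 T

With E = V/d, dE/dt = 5.096×10^10 V/(m·s) and πR² = 0.01373 m², giving I_d = ε₀ πR² dE/dt = 6.192×10^-3 A.
For r < R the Ampère–Maxwell law gives B(2πr) = μ₀ I_d (r²/R²), so B = μ₀ I_d r/(2πR²) = (4π×10^-7)(6.192×10^-3)(0.0561)/(2π·0.0661²) = 1.59×10^-8 T.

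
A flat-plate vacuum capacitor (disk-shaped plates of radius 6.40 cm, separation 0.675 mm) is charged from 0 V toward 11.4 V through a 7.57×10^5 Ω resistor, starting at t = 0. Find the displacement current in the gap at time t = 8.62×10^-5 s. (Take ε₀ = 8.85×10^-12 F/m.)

C = ε₀A/d = (8.85×10^-12)(0.01287)/(6.75×10^-4) = 1.687×10^-10 F and τ = RC = 1.277×10^-4 s. I_d in the gap equals the RC charging current.
I_d(t) = (V₀/R) e^(−t/τ) = 1.506×10^-5 · e^(−0.6750) = 7.67×10^-6 A.

7.67×10^-6 A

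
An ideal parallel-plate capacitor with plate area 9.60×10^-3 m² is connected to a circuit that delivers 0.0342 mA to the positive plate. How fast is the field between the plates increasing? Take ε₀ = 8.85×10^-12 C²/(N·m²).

4.03×10^8 V/(m·s)

Charge continuity gives I_d = I = 3.42×10^-5 A between the plates.
Since I_d = ε₀ A dE/dt, dE/dt = I_d/(ε₀A) = (3.42×10^-5)/((8.85×10^-12)(9.60×10^-3)) = 4.03×10^8 V/(m·s).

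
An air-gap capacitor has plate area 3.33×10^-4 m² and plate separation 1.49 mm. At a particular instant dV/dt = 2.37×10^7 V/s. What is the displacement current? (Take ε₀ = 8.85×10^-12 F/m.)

4.69×10^-5 A

C = ε₀A/d = (8.85×10^-12)(3.33×10^-4)/(1.49×10^-3) = 1.978×10^-12 F.
I_d = C dV/dt = (1.978×10^-12)(2.37×10^7) = 4.69×10^-5 A.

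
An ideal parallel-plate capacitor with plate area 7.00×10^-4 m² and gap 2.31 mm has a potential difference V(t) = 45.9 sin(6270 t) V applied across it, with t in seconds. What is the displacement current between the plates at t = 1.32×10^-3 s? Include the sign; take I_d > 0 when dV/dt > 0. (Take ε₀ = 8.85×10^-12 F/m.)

-3.16×10^-7 A

dV/dt = (45.9)(6270)·cos(8.2764) = -1.180×10^5 V/s.
I_d = C dV/dt with C = ε₀A/d = (8.85×10^-12)(7.00×10^-4)/(2.31×10^-3) = 2.682×10^-12 F, so I_d = (2.682×10^-12)(-1.180×10^5) = -3.16×10^-7 A.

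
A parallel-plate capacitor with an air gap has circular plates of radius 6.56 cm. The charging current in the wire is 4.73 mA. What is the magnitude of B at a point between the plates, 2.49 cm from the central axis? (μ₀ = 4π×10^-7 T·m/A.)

5.47×10^-9 T

Between the plates the displacement current equals the wire current: I_d = 4.73 mA = 4.73×10^-3 A.
An Ampèrian loop of radius r encloses a fraction (r/R)² of I_d. Then B·2πr = μ₀ I_d (r/R)², giving B = μ₀ I_d r/(2πR²) = 5.47×10^-9 T.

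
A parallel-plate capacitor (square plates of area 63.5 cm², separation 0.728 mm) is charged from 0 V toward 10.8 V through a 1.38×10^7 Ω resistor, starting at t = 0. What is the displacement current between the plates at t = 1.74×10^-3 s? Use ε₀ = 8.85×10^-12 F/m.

1.53×10^-7 A

With C = ε₀A/d = (8.85×10^-12)(6.35×10^-3)/(7.28×10^-4) = 7.719×10^-11 F, the time constant is τ = RC = 1.065×10^-3 s, so t/τ = 1.634 and e^(−t/τ) = 0.1951.
I_d = I_cond = (V₀/R) e^(−t/τ) = (7.826×10^-7)(0.1951) = 1.53×10^-7 A.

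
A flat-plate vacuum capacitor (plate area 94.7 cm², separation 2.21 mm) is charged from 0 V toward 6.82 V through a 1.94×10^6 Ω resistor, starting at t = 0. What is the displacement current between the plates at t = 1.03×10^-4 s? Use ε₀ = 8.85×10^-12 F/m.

With C = ε₀A/d = (8.85×10^-12)(9.47×10^-3)/(2.21×10^-3) = 3.792×10^-11 F, the time constant is τ = RC = 7.356×10^-5 s, so t/τ = 1.400 and e^(−t/τ) = 0.2466.
I_d = I_cond = (V₀/R) e^(−t/τ) = (3.515×10^-6)(0.2466) = 8.67×10^-7 A.

8.67×10^-7 A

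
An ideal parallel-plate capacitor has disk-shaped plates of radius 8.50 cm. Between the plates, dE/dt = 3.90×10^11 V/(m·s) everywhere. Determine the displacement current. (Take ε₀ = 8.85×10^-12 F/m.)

0.0783 A

I_d = ε₀ A (dE/dt) = (8.85×10^-12)(0.02270 m²)(3.90×10^11) = 0.0783 A.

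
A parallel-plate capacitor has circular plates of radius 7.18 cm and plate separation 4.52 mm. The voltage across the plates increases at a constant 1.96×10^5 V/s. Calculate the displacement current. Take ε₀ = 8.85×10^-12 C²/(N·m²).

6.22×10^-6 A

The field between the plates is E = V/d, so dE/dt = (1.96×10^5)/(4.52×10^-3 m) = 4.336×10^7 V/(m·s).
I_d = ε₀ A (dE/dt) = (8.85×10^-12)(0.01620)(4.336×10^7) = 6.22×10^-6 A.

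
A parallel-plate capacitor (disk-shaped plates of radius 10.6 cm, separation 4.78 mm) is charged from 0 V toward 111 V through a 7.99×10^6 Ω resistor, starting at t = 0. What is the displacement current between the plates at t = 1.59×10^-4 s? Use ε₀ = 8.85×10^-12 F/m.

C = ε₀A/d = (8.85×10^-12)(0.03530)/(4.78×10^-3) = 6.536×10^-11 F, so τ = RC = 5.222×10^-4 s.
The conduction current is I(t) = (V₀/R) e^(−t/τ), and the displacement current between the plates equals it.
t/τ = 0.3045; I_d = (111/7.99×10^6) · e^(−0.3045) = (1.389×10^-5)(0.7375) = 1.02×10^-5 A.

1.02×10^-5 A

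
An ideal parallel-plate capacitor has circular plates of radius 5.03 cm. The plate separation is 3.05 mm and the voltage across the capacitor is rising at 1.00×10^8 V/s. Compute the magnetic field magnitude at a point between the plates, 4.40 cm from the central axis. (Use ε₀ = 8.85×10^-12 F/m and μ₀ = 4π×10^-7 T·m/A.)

8.02×10^-9 T

I_d = C dV/dt with C = ε₀πR²/d = 2.307×10^-11 F, so I_d = (2.307×10^-11)(1.00×10^8) = 2.307×10^-3 A.
∮B·dl = μ₀ I_d,enc with I_d,enc = I_d r²/R² = 1.765×10^-3 A; so B = μ₀ I_d,enc/(2πr) = 8.02×10^-9 T.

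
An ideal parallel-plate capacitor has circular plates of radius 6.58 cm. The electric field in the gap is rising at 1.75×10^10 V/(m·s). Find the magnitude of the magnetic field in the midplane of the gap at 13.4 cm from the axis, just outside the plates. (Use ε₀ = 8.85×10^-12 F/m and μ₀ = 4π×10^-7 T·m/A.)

3.14×10^-9 T

Total displacement current: I_d = ε₀(πR²)(dE/dt) = (8.85×10^-12)(0.01360)(1.75×10^10) = 2.106×10^-3 A.
Outside the plates the loop encloses all of I_d, so B·2πr = μ₀ I_d and B = 3.14×10^-9 T.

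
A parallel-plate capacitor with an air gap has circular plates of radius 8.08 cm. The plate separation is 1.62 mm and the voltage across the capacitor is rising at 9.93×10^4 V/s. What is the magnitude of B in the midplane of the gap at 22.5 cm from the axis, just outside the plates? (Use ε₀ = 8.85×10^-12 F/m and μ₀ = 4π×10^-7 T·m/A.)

With E = V/d, dE/dt = 6.130×10^7 V/(m·s) and πR² = 0.02051 m², giving I_d = ε₀ πR² dE/dt = 1.113×10^-5 A.
For r ≥ R the full I_d is enclosed: B = μ₀ I_d/(2πr) = (4π×10^-7)(1.113×10^-5)/(2π·0.225) = 9.89×10^-12 T.

9.89×10^-12 T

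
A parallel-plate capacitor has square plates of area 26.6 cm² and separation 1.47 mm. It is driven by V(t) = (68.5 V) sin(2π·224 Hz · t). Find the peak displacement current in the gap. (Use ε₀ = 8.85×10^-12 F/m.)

1.54×10^-6 A

C = ε₀A/d = (8.85×10^-12)(2.66×10^-3)/(1.47×10^-3) = 1.601×10^-11 F; ω = 2πf = 1407 rad/s.
I_d = C dV/dt, so |I_d|_max = C V₀ ω = (1.601×10^-11)(68.5)(1407) = 1.54×10^-6 A.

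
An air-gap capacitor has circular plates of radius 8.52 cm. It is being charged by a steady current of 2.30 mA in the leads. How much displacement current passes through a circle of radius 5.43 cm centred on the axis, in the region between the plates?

Between the plates the displacement current equals the wire current: I_d = 2.30 mA = 2.30×10^-3 A.
Through an area πr² the displacement current is I_d·(πr²/πR²) = I_d (r/R)² = 9.34×10^-4 A.

9.34×10^-4 A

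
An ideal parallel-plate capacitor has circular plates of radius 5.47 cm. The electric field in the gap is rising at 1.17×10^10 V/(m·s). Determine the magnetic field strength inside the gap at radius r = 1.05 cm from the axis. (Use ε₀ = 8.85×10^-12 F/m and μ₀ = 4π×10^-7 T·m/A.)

I_d = ε₀ dΦ_E/dt = ε₀ πR² (dE/dt) = (8.85×10^-12)(9.400×10^-3)(1.17×10^10) = 9.733×10^-4 A through the full plate area.
For r < R the Ampère–Maxwell law gives B(2πr) = μ₀ I_d (r²/R²), so B = μ₀ I_d r/(2πR²) = (4π×10^-7)(9.733×10^-4)(0.0105)/(2π·0.0547²) = 6.83×10^-10 T.

6.83×10^-10 T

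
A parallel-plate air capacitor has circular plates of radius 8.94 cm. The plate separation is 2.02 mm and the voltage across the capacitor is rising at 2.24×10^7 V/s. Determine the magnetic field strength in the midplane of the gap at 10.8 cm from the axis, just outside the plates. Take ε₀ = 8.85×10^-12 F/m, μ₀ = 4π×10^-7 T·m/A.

4.56×10^-9 T

With E = V/d, dE/dt = 1.109×10^10 V/(m·s) and πR² = 0.02511 m², giving I_d = ε₀ πR² dE/dt = 2.464×10^-3 A.
With r > R the enclosed displacement current is the full I_d; B = μ₀ I_d / (2πr) = 4.56×10^-9 T.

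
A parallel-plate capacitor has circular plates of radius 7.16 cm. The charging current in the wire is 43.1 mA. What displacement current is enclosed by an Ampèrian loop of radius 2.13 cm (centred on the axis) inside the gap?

By continuity the displacement current in the gap matches the conduction current: I_d = 0.0431 A.
Through an area πr² the displacement current is I_d·(πr²/πR²) = I_d (r/R)² = 3.81×10^-3 A.

3.81×10^-3 A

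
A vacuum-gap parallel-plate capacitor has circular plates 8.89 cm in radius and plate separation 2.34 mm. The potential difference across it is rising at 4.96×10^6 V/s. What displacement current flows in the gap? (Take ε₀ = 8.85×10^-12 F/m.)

The field between the plates is E = V/d, so dE/dt = (4.96×10^6)/(2.34×10^-3 m) = 2.120×10^9 V/(m·s).
I_d = ε₀ A (dE/dt) = (8.85×10^-12)(0.02483)(2.120×10^9) = 4.66×10^-4 A.

4.66×10^-4 A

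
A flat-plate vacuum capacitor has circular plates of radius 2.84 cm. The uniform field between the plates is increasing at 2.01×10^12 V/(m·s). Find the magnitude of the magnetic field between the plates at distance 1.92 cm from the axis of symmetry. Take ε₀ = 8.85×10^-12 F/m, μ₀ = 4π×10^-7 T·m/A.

2.15×10^-7 T

I_d = ε₀ dΦ_E/dt = ε₀ πR² (dE/dt) = (8.85×10^-12)(2.534×10^-3)(2.01×10^12) = 0.04508 A through the full plate area.
For r < R the Ampère–Maxwell law gives B(2πr) = μ₀ I_d (r²/R²), so B = μ₀ I_d r/(2πR²) = (4π×10^-7)(0.04508)(0.0192)/(2π·0.0284²) = 2.15×10^-7 T.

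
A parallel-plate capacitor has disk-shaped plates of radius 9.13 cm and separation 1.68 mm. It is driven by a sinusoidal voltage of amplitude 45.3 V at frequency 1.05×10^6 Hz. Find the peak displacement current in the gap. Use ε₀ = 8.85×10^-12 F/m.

(dE/dt)_max = V₀ω/d = 1.779×10^11 V/(m·s); ω = 2πf = 6.597×10^6 rad/s.
I_d,max = ε₀ A (dE/dt)_max = (8.85×10^-12)(0.02619)(1.779×10^11) = 0.0412 A.

0.0412 A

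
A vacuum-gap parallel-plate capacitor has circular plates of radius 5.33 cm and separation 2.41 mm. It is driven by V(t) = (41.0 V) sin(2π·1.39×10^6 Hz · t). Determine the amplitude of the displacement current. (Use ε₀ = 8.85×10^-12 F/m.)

The displacement current equals the conduction current C dV/dt, which peaks at C V₀ ω.
With C = ε₀A/d = (8.85×10^-12)(8.925×10^-3)/(2.41×10^-3) = 3.277×10^-11 F and ω = 2πf = 8.734×10^6 rad/s, I_d,max = (3.277×10^-11)(41.0)(8.734×10^6) = 0.0117 A.

0.0117 A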